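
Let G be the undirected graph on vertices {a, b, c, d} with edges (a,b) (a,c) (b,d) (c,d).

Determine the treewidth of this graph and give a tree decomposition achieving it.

Treewidth 2.
Bags: B1 = {a, c, d}  B2 = {a, b, d}
Tree: B1–B2

The largest bag has 3 vertices, giving width 2; this decomposition certifies tw(G) ≤ 2. Since d–c–a–b–d is a cycle in G, G is not acyclic. Forests are exactly the graphs of treewidth ≤ 1, so tw(G) ≥ 2. Combining the bounds, tw(G) = 2.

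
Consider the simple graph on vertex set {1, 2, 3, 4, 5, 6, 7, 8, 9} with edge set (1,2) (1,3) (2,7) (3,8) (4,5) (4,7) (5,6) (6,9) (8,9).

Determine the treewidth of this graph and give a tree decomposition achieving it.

Treewidth 2.
One such decomposition:
Bags: B1 = {6, 8, 9}  B2 = {3, 6, 8}  B3 = {1, 3, 6}  B4 = {1, 2, 6}  B5 = {2, 6, 7}  B6 = {4, 6, 7}  B7 = {4, 5, 6}
Tree: B1–B2, B2–B3, B3–B4, B4–B5, B5–B6, B6–B7

Each bag holds 3 vertices, so the decomposition has width 2, which upper-bounds the treewidth. For the lower bound, G contains the cycle 6–9–8–3–1–2–7–4–5–6, so G is not a forest; only forests have treewidth ≤ 1, hence tw(G) ≥ 2. Hence tw(G) = 2 exactly.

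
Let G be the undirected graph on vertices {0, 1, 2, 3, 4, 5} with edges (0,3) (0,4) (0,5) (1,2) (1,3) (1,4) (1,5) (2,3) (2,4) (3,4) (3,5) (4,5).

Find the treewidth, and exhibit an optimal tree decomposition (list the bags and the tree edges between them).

Treewidth 3.
Bags: B1 = {1, 3, 4, 5}  B2 = {1, 2, 3, 4}  B3 = {0, 3, 4, 5}
Tree: B1–B2, B1–B3

The largest bag has 4 vertices, giving width 3; this decomposition certifies tw(G) ≤ 3. Conversely, {0, 3, 4, 5} is a clique of size 4, and the vertices of any clique must share a bag in every tree decomposition; so some bag has ≥ 4 vertices and tw(G) ≥ 3. Therefore the treewidth is 3.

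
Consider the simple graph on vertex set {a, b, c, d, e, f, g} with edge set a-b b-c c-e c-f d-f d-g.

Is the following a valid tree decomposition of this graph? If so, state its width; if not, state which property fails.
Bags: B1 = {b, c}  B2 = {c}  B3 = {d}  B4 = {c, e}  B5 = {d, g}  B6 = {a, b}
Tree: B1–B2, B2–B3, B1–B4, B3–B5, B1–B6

A tree decomposition must satisfy three properties: every vertex lies in some bag; for every edge, both endpoints lie together in some bag; and for every vertex, the bags containing it form a connected subtree. Here vertex f appears in no bag, so the decomposition is invalid.

No — vertex f appears in no bag.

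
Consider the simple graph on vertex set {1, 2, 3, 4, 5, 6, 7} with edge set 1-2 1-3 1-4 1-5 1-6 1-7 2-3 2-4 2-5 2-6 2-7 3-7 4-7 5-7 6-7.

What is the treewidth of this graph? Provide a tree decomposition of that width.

The largest bag has 4 vertices, giving width 3; this decomposition certifies tw(G) ≤ 3. Conversely, {1, 2, 3, 7} is a clique of size 4, and the vertices of any clique must share a bag in every tree decomposition; so some bag has ≥ 4 vertices and tw(G) ≥ 3. Hence tw(G) = 3 exactly.

Treewidth 3.
One optimal decomposition is:
Bags: B1 = {1, 2, 4, 7}  B2 = {1, 2, 6, 7}  B3 = {1, 2, 5, 7}  B4 = {1, 2, 3, 7}
Tree: B1–B2, B1–B3, B3–B4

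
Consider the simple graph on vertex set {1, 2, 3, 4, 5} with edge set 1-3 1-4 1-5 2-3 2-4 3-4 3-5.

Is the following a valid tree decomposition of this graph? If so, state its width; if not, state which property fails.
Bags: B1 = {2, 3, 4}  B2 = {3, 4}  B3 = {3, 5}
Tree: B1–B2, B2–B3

No — vertex 1 appears in no bag.

A tree decomposition must satisfy three properties: every vertex lies in some bag; for every edge, both endpoints lie together in some bag; and for every vertex, the bags containing it form a connected subtree. Here vertex 1 appears in no bag, so the decomposition is invalid.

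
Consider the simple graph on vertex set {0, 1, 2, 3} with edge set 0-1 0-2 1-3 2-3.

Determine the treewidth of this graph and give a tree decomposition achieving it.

Treewidth 2.
One optimal decomposition is:
Bags: B1 = {0, 1, 2}  B2 = {1, 2, 3}
Tree: B1–B2

The largest bag has 3 vertices, giving width 2; this decomposition certifies tw(G) ≤ 2. Since 2–0–1–3–2 is a cycle in G, G is not acyclic. Forests are exactly the graphs of treewidth ≤ 1, so tw(G) ≥ 2. Therefore the treewidth is 2.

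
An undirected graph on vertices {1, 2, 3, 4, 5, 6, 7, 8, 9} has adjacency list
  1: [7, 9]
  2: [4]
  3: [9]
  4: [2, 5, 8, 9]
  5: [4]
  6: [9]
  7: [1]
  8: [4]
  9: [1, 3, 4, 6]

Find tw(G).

1

A width-1 tree decomposition is:
Bags: B1 = {6, 9}  B2 = {4, 9}  B3 = {3, 9}  B4 = {4, 5}  B5 = {1, 9}  B6 = {4, 8}  B7 = {2, 4}  B8 = {1, 7}
Tree: B1–B2, B1–B3, B2–B4, B2–B5, B2–B6, B4–B7, B5–B8
The largest bag has 2 vertices, giving width 1; this decomposition certifies tw(G) ≤ 1. G has an edge, so its treewidth is at least 1. Combining the bounds, tw(G) = 1.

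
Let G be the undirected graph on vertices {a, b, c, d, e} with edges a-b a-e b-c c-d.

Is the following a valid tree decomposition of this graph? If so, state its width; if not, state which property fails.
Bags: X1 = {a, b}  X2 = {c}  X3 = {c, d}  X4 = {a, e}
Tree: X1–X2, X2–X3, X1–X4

No — edge (b,c) lies in no bag.

A tree decomposition must satisfy three properties: every vertex lies in some bag; for every edge, both endpoints lie together in some bag; and for every vertex, the bags containing it form a connected subtree. Here edge (b,c) lies in no bag, so the decomposition is invalid.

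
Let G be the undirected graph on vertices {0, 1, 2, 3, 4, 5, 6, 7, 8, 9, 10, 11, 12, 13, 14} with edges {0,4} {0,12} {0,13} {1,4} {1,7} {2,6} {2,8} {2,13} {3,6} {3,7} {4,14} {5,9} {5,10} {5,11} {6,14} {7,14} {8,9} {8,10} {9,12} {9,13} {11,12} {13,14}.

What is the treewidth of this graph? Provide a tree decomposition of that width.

Treewidth 3.
One such decomposition:
Bags: B1 = {1, 3, 6, 7}  B2 = {1, 6, 7, 14}  B3 = {1, 4, 6, 14}  B4 = {2, 4, 6, 14}  B5 = {2, 4, 13, 14}  B6 = {0, 2, 4, 13}  B7 = {0, 2, 8, 13}  B8 = {0, 8, 9, 13}  B9 = {0, 8, 9, 12}  B10 = {8, 9, 10, 12}  B11 = {5, 9, 10, 12}  B12 = {5, 10, 11, 12}
Tree: B1–B2, B2–B3, B3–B4, B4–B5, B5–B6, B6–B7, B7–B8, B8–B9, B9–B10, B10–B11, B11–B12

Every bag has size at most 4, so the width is 4 − 1 = 3 and tw(G) ≤ 3. For the lower bound: the 4 vertex sets {1,3,7}, {6}, {14}, {0,2,4,13} are disjoint, each induces a connected subgraph, and every pair is joined by at least one edge of G. Contracting each set to a single vertex therefore yields K_{4} as a minor, and since treewidth is minor-monotone, tw(G) ≥ tw(K_{4}) = 3. Hence tw(G) = 3 exactly.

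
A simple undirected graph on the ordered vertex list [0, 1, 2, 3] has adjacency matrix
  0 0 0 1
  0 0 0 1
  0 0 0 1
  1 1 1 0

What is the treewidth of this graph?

A width-1 tree decomposition is:
Bags: B1 = {1, 3}  B2 = {0, 3}  B3 = {2, 3}
Tree: B1–B2, B2–B3
Every bag has size at most 2, so the width is 2 − 1 = 1 and tw(G) ≤ 1. Any graph with an edge has treewidth ≥ 1, and G has the edge 1–3. Combining the bounds, tw(G) = 1.

1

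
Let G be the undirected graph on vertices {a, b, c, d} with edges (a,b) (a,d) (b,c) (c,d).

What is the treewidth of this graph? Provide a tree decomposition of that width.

Treewidth 2.
Bags: B1 = {a, c, d}  B2 = {a, b, c}
Tree: B1–B2

Every bag has size at most 3, so the width is 3 − 1 = 2 and tw(G) ≤ 2. For the lower bound, G contains the cycle c–d–a–b–c, so G is not a forest; only forests have treewidth ≤ 1, hence tw(G) ≥ 2. Hence tw(G) = 2 exactly.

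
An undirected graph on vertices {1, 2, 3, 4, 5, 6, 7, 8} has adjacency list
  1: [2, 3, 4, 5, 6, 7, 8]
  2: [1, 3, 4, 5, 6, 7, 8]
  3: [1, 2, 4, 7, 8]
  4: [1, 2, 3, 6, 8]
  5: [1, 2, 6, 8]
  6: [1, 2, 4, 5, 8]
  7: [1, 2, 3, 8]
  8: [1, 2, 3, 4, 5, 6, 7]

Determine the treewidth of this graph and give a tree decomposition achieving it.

The largest bag has 5 vertices, giving width 4; this decomposition certifies tw(G) ≤ 4. For the lower bound, the 5 vertices {1, 2, 3, 4, 8} are pairwise adjacent, and any tree decomposition puts a clique entirely inside one bag — forcing width ≥ 4. Combining the bounds, tw(G) = 4.

Treewidth 4.
One such decomposition:
Bags: B1 = {1, 2, 3, 7, 8}  B2 = {1, 2, 3, 4, 8}  B3 = {1, 2, 4, 6, 8}  B4 = {1, 2, 5, 6, 8}
Tree: B1–B2, B2–B3, B3–B4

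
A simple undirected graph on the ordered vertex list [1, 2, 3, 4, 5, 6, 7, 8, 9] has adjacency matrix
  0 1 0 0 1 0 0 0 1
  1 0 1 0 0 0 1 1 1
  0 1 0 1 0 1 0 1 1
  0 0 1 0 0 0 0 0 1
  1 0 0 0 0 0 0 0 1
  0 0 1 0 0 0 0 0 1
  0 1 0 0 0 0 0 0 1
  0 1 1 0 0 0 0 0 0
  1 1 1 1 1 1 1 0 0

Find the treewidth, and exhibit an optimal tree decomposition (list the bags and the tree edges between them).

Every bag has size at most 3, so the width is 3 − 1 = 2 and tw(G) ≤ 2. For the lower bound, the 3 vertices {2, 3, 8} are pairwise adjacent, and any tree decomposition puts a clique entirely inside one bag — forcing width ≥ 2. Hence tw(G) = 2 exactly.

Treewidth 2.
One such decomposition:
Bags: B1 = {2, 7, 9}  B2 = {2, 3, 9}  B3 = {1, 2, 9}  B4 = {1, 5, 9}  B5 = {3, 6, 9}  B6 = {2, 3, 8}  B7 = {3, 4, 9}
Tree: B1–B2, B1–B3, B3–B4, B2–B5, B2–B6, B2–B7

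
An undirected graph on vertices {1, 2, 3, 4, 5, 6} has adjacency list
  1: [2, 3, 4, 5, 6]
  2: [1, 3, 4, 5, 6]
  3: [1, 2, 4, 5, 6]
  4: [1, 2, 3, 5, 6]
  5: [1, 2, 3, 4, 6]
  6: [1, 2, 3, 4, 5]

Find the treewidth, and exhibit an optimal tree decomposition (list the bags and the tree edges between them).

Treewidth 5.
Bags: B1 = {1, 2, 3, 4, 5, 6}
Tree: (single bag)

A single bag containing all 6 vertices is trivially a valid decomposition of width 5. On the other hand G contains the 6-clique {1, 2, 3, 4, 5, 6}. A clique must lie in a single bag of any decomposition, so no decomposition can have width below 5. Hence tw(G) = 5 exactly.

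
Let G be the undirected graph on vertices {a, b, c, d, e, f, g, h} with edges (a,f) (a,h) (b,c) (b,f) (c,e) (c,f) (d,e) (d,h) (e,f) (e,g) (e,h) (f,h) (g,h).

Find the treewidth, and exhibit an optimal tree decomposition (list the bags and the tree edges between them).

The largest bag has 3 vertices, giving width 2; this decomposition certifies tw(G) ≤ 2. Conversely, {d, e, h} is a clique of size 3, and the vertices of any clique must share a bag in every tree decomposition; so some bag has ≥ 3 vertices and tw(G) ≥ 2. The upper and lower bounds meet at 2, so that is the treewidth.

Treewidth 2.
One optimal decomposition is:
Bags: B1 = {e, g, h}  B2 = {e, f, h}  B3 = {c, e, f}  B4 = {b, c, f}  B5 = {d, e, h}  B6 = {a, f, h}
Tree: B1–B2, B2–B3, B3–B4, B1–B5, B2–B6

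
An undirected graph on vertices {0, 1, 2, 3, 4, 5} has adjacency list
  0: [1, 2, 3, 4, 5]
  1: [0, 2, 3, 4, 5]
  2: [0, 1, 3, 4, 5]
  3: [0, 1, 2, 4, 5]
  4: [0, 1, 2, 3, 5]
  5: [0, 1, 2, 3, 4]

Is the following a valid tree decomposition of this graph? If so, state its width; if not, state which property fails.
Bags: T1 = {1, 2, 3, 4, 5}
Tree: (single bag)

No — vertex 0 appears in no bag.

A tree decomposition must satisfy three properties: every vertex lies in some bag; for every edge, both endpoints lie together in some bag; and for every vertex, the bags containing it form a connected subtree. Here vertex 0 appears in no bag, so the decomposition is invalid.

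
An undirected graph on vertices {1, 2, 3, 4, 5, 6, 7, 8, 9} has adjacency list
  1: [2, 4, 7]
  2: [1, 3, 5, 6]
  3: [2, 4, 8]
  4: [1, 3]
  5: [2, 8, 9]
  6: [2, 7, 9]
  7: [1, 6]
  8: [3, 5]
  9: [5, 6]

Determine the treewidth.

A width-3 tree decomposition is:
Bags: B1 = {3, 5, 8, 9}  B2 = {2, 3, 5, 9}  B3 = {2, 3, 6, 9}  B4 = {2, 3, 4, 6}  B5 = {1, 2, 4, 6}  B6 = {1, 4, 6, 7}
Tree: B1–B2, B2–B3, B3–B4, B4–B5, B5–B6
Each bag holds 4 vertices, so the decomposition has width 3, which upper-bounds the treewidth. For the lower bound: the 4 vertex sets {5,8,9}, {3}, {2}, {1,4,6,7} are disjoint, each induces a connected subgraph, and every pair is joined by at least one edge of G. Contracting each set to a single vertex therefore yields K_{4} as a minor, and since treewidth is minor-monotone, tw(G) ≥ tw(K_{4}) = 3. Therefore the treewidth is 3.

3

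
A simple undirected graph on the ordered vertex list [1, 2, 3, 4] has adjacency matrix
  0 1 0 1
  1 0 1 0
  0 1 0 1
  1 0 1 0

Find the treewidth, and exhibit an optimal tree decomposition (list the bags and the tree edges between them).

Every bag has size at most 3, so the width is 3 − 1 = 2 and tw(G) ≤ 2. Since 3–4–1–2–3 is a cycle in G, G is not acyclic. Forests are exactly the graphs of treewidth ≤ 1, so tw(G) ≥ 2. Combining the bounds, tw(G) = 2.

Treewidth 2.
One optimal decomposition is:
Bags: B1 = {1, 3, 4}  B2 = {1, 2, 3}
Tree: B1–B2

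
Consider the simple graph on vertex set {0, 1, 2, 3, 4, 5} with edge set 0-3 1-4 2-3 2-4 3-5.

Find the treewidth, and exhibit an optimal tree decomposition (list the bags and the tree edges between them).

Treewidth 1.
One such decomposition:
Bags: B1 = {2, 4}  B2 = {2, 3}  B3 = {0, 3}  B4 = {3, 5}  B5 = {1, 4}
Tree: B1–B2, B2–B3, B2–B4, B1–B5

Every bag has size at most 2, so the width is 2 − 1 = 1 and tw(G) ≤ 1. Any graph with an edge has treewidth ≥ 1, and G has the edge 4–2. Combining the bounds, tw(G) = 1.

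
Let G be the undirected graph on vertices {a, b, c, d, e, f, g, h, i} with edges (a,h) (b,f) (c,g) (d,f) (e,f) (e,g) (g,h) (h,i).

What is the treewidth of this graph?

1

A width-1 tree decomposition is:
Bags: B1 = {e, g}  B2 = {e, f}  B3 = {g, h}  B4 = {d, f}  B5 = {c, g}  B6 = {b, f}  B7 = {a, h}  B8 = {h, i}
Tree: B1–B2, B1–B3, B2–B4, B1–B5, B4–B6, B3–B7, B7–B8
Every bag has size at most 2, so the width is 2 − 1 = 1 and tw(G) ≤ 1. Any graph with an edge has treewidth ≥ 1, and G has the edge g–e. Combining the bounds, tw(G) = 1.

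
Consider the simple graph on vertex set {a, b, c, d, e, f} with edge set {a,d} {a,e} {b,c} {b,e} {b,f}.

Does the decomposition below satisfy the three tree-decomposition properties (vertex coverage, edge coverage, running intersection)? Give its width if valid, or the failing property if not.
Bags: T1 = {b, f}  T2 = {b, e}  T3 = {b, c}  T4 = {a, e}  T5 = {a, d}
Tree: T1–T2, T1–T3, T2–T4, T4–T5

Yes; width 1.

Vertex coverage: the bags together contain {a, b, c, d, e, f}, the full vertex set. Edge coverage: each edge of G has both endpoints in at least one bag. Running intersection: for every vertex, the bags containing it form a connected subtree. All three properties hold, so this is a valid tree decomposition of width max|bag| − 1 = 1, and hence tw(G) ≤ 1.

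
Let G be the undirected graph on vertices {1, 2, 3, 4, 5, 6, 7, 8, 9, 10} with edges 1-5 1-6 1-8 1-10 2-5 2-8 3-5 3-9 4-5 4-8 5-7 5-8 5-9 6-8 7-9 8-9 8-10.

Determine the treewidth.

A width-2 tree decomposition is:
Bags: B1 = {4, 5, 8}  B2 = {1, 5, 8}  B3 = {5, 8, 9}  B4 = {3, 5, 9}  B5 = {2, 5, 8}  B6 = {5, 7, 9}  B7 = {1, 8, 10}  B8 = {1, 6, 8}
Tree: B1–B2, B2–B3, B3–B4, B1–B5, B4–B6, B2–B7, B7–B8
The largest bag has 3 vertices, giving width 2; this decomposition certifies tw(G) ≤ 2. On the other hand G contains the 3-clique {1, 8, 10}. A clique must lie in a single bag of any decomposition, so no decomposition can have width below 2. Therefore the treewidth is 2.

2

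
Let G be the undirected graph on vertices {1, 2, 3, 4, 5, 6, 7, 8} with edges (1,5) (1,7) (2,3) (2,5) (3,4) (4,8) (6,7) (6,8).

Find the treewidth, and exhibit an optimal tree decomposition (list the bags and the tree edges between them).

Treewidth 2.
One such decomposition:
Bags: B1 = {2, 3, 5}  B2 = {1, 3, 5}  B3 = {1, 3, 7}  B4 = {3, 6, 7}  B5 = {3, 6, 8}  B6 = {3, 4, 8}
Tree: B1–B2, B2–B3, B3–B4, B4–B5, B5–B6

Each bag holds 3 vertices, so the decomposition has width 2, which upper-bounds the treewidth. Since 3–2–5–1–7–6–8–4–3 is a cycle in G, G is not acyclic. Forests are exactly the graphs of treewidth ≤ 1, so tw(G) ≥ 2. Hence tw(G) = 2 exactly.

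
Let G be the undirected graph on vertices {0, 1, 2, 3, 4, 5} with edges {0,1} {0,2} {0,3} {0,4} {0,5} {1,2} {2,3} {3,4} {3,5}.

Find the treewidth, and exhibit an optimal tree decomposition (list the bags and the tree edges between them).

Treewidth 2.
Bags: B1 = {0, 2, 3}  B2 = {0, 3, 4}  B3 = {0, 3, 5}  B4 = {0, 1, 2}
Tree: B1–B2, B2–B3, B1–B4

The largest bag has 3 vertices, giving width 2; this decomposition certifies tw(G) ≤ 2. For the lower bound, the 3 vertices {0, 1, 2} are pairwise adjacent, and any tree decomposition puts a clique entirely inside one bag — forcing width ≥ 2. The upper and lower bounds meet at 2, so that is the treewidth.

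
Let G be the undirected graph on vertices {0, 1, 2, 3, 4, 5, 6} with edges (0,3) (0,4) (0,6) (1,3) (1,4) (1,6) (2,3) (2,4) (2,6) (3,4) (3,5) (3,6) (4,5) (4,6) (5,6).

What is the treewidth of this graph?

3

A width-3 tree decomposition is:
Bags: B1 = {0, 3, 4, 6}  B2 = {1, 3, 4, 6}  B3 = {3, 4, 5, 6}  B4 = {2, 3, 4, 6}
Tree: B1–B2, B2–B3, B3–B4
The largest bag has 4 vertices, giving width 3; this decomposition certifies tw(G) ≤ 3. Conversely, {0, 3, 4, 6} is a clique of size 4, and the vertices of any clique must share a bag in every tree decomposition; so some bag has ≥ 4 vertices and tw(G) ≥ 3. The upper and lower bounds meet at 3, so that is the treewidth.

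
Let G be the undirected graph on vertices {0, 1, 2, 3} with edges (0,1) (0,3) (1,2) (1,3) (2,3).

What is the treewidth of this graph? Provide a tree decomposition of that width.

Each bag holds 3 vertices, so the decomposition has width 2, which upper-bounds the treewidth. Conversely, {0, 1, 3} is a clique of size 3, and the vertices of any clique must share a bag in every tree decomposition; so some bag has ≥ 3 vertices and tw(G) ≥ 2. Hence tw(G) = 2 exactly.

Treewidth 2.
One such decomposition:
Bags: B1 = {0, 1, 3}  B2 = {1, 2, 3}
Tree: B1–B2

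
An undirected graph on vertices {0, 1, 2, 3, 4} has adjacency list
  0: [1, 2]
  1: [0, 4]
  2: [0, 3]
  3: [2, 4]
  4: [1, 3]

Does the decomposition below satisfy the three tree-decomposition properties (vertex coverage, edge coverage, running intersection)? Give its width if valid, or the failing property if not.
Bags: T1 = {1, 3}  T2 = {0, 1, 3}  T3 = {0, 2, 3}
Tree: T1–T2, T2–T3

No — vertex 4 appears in no bag.

A tree decomposition must satisfy three properties: every vertex lies in some bag; for every edge, both endpoints lie together in some bag; and for every vertex, the bags containing it form a connected subtree. Here vertex 4 appears in no bag, so the decomposition is invalid.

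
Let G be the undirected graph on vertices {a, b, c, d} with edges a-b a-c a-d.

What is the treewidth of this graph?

1

A width-1 tree decomposition is:
Bags: B1 = {a, b}  B2 = {a, d}  B3 = {a, c}
Tree: B1–B2, B1–B3
Each bag holds 2 vertices, so the decomposition has width 1, which upper-bounds the treewidth. Since G has at least one edge (e.g. b–a), it is not an edgeless graph, so tw(G) ≥ 1. Hence tw(G) = 1 exactly.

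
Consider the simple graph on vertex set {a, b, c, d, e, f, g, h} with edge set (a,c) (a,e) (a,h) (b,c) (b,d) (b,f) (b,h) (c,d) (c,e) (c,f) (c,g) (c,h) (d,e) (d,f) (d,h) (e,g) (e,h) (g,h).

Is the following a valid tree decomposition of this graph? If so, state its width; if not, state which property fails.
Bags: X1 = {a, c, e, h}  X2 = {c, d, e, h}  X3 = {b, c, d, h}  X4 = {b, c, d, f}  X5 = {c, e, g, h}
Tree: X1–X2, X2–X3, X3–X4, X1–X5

Vertex coverage: the bags together contain {a, b, c, d, e, f, g, h}, the full vertex set. Edge coverage: each edge of G has both endpoints in at least one bag. Running intersection: for every vertex, the bags containing it form a connected subtree. All three properties hold, so this is a valid tree decomposition of width max|bag| − 1 = 3, and hence tw(G) ≤ 3.

Yes; width 3.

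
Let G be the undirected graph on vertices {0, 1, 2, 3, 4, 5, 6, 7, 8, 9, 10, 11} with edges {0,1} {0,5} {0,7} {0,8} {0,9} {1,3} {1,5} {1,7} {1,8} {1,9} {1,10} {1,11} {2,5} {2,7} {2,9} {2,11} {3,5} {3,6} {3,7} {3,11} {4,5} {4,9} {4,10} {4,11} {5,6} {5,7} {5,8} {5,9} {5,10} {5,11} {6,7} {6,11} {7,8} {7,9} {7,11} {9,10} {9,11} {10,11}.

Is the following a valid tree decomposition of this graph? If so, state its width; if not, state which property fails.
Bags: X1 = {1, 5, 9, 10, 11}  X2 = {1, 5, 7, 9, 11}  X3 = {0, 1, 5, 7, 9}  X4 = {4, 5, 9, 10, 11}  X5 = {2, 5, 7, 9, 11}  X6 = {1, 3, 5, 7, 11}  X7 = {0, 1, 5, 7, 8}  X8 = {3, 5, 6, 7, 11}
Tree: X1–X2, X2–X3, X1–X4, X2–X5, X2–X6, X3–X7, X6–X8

Every vertex of G appears in some bag (union = {0, 1, 2, 3, 4, 5, 6, 7, 8, 9, 10, 11}); every edge is covered by a bag; and for each vertex v the set of bags containing v is connected in the bag tree. The decomposition is therefore valid. The largest bag has 5 vertices, so the width is 4.

Yes; width 4.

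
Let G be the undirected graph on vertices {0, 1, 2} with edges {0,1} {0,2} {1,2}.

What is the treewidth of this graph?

A width-2 tree decomposition is:
Bags: B1 = {0, 1, 2}
Tree: (single bag)
A single bag containing all 3 vertices is trivially a valid decomposition of width 2. Conversely, {0, 1, 2} is a clique of size 3, and the vertices of any clique must share a bag in every tree decomposition; so some bag has ≥ 3 vertices and tw(G) ≥ 2. Therefore the treewidth is 2.

2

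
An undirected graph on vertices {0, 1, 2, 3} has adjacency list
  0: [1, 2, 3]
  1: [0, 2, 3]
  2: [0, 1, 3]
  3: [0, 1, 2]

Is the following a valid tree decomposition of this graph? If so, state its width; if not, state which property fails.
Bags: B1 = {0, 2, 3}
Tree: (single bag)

No — vertex 1 appears in no bag.

A tree decomposition must satisfy three properties: every vertex lies in some bag; for every edge, both endpoints lie together in some bag; and for every vertex, the bags containing it form a connected subtree. Here vertex 1 appears in no bag, so the decomposition is invalid.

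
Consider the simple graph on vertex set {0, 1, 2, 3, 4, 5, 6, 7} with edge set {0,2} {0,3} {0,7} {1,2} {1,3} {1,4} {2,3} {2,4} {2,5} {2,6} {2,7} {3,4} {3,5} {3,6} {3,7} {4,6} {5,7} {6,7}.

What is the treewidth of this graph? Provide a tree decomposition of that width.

Every bag has size at most 4, so the width is 4 − 1 = 3 and tw(G) ≤ 3. For the lower bound, the 4 vertices {1, 2, 3, 4} are pairwise adjacent, and any tree decomposition puts a clique entirely inside one bag — forcing width ≥ 3. The upper and lower bounds meet at 3, so that is the treewidth.

Treewidth 3.
Bags: B1 = {0, 2, 3, 7}  B2 = {2, 3, 6, 7}  B3 = {2, 3, 4, 6}  B4 = {2, 3, 5, 7}  B5 = {1, 2, 3, 4}
Tree: B1–B2, B2–B3, B1–B4, B3–B5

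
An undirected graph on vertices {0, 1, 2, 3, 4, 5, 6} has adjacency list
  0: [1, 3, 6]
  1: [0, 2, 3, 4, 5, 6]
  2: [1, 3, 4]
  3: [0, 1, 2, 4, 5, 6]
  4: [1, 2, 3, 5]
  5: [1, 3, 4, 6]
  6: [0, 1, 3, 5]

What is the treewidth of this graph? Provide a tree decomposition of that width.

Treewidth 3.
One such decomposition:
Bags: B1 = {1, 3, 5, 6}  B2 = {1, 3, 4, 5}  B3 = {0, 1, 3, 6}  B4 = {1, 2, 3, 4}
Tree: B1–B2, B1–B3, B2–B4

Every bag has size at most 4, so the width is 4 − 1 = 3 and tw(G) ≤ 3. Conversely, {0, 1, 3, 6} is a clique of size 4, and the vertices of any clique must share a bag in every tree decomposition; so some bag has ≥ 4 vertices and tw(G) ≥ 3. Combining the bounds, tw(G) = 3.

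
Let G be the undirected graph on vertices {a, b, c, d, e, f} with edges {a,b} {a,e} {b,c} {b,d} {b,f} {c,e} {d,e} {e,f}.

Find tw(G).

A width-2 tree decomposition is:
Bags: B1 = {b, d, e}  B2 = {a, b, e}  B3 = {b, e, f}  B4 = {b, c, e}
Tree: B1–B2, B2–B3, B3–B4
The largest bag has 3 vertices, giving width 2; this decomposition certifies tw(G) ≤ 2. For the lower bound, G contains the cycle b–d–e–a–b, so G is not a forest; only forests have treewidth ≤ 1, hence tw(G) ≥ 2. Hence tw(G) = 2 exactly.

2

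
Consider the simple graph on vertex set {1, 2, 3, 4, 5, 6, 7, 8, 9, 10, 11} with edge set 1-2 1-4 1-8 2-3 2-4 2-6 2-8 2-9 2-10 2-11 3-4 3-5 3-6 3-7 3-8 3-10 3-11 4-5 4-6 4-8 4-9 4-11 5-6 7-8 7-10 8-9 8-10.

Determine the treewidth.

A width-3 tree decomposition is:
Bags: B1 = {2, 3, 4, 8}  B2 = {2, 3, 8, 10}  B3 = {1, 2, 4, 8}  B4 = {2, 3, 4, 6}  B5 = {3, 4, 5, 6}  B6 = {2, 4, 8, 9}  B7 = {3, 7, 8, 10}  B8 = {2, 3, 4, 11}
Tree: B1–B2, B1–B3, B1–B4, B4–B5, B1–B6, B2–B7, B4–B8
Each bag holds 4 vertices, so the decomposition has width 3, which upper-bounds the treewidth. Conversely, {2, 3, 8, 10} is a clique of size 4, and the vertices of any clique must share a bag in every tree decomposition; so some bag has ≥ 4 vertices and tw(G) ≥ 3. Therefore the treewidth is 3.

3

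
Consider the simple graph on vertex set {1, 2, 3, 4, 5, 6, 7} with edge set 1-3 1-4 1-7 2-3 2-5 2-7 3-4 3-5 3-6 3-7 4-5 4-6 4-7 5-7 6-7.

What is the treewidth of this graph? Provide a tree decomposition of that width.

The largest bag has 4 vertices, giving width 3; this decomposition certifies tw(G) ≤ 3. Conversely, {2, 3, 5, 7} is a clique of size 4, and the vertices of any clique must share a bag in every tree decomposition; so some bag has ≥ 4 vertices and tw(G) ≥ 3. Therefore the treewidth is 3.

Treewidth 3.
One optimal decomposition is:
Bags: B1 = {3, 4, 6, 7}  B2 = {3, 4, 5, 7}  B3 = {1, 3, 4, 7}  B4 = {2, 3, 5, 7}
Tree: B1–B2, B2–B3, B2–B4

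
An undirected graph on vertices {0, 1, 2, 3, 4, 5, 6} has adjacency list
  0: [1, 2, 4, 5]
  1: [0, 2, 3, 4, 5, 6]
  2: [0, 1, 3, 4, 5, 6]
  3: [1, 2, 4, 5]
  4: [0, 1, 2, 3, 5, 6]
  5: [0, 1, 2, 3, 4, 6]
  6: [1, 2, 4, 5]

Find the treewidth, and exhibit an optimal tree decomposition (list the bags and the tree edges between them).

Treewidth 4.
One such decomposition:
Bags: B1 = {1, 2, 3, 4, 5}  B2 = {1, 2, 4, 5, 6}  B3 = {0, 1, 2, 4, 5}
Tree: B1–B2, B2–B3

The largest bag has 5 vertices, giving width 4; this decomposition certifies tw(G) ≤ 4. On the other hand G contains the 5-clique {0, 1, 2, 4, 5}. A clique must lie in a single bag of any decomposition, so no decomposition can have width below 4. Therefore the treewidth is 4.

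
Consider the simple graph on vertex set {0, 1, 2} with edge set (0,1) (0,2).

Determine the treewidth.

1

A width-1 tree decomposition is:
Bags: B1 = {0, 2}  B2 = {0, 1}
Tree: B1–B2
Every bag has size at most 2, so the width is 2 − 1 = 1 and tw(G) ≤ 1. G has an edge, so its treewidth is at least 1. The upper and lower bounds meet at 1, so that is the treewidth.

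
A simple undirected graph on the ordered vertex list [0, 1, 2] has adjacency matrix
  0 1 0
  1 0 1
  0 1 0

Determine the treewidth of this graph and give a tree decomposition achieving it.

Treewidth 1.
One optimal decomposition is:
Bags: B1 = {1, 2}  B2 = {0, 1}
Tree: B1–B2

The largest bag has 2 vertices, giving width 1; this decomposition certifies tw(G) ≤ 1. G has an edge, so its treewidth is at least 1. Combining the bounds, tw(G) = 1.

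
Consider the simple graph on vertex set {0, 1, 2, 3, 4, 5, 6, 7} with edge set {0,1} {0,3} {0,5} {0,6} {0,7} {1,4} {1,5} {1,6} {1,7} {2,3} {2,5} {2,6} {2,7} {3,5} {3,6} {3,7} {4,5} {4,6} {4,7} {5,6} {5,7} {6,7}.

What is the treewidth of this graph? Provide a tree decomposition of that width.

Treewidth 4.
One optimal decomposition is:
Bags: B1 = {0, 3, 5, 6, 7}  B2 = {2, 3, 5, 6, 7}  B3 = {0, 1, 5, 6, 7}  B4 = {1, 4, 5, 6, 7}
Tree: B1–B2, B1–B3, B3–B4

Each bag holds 5 vertices, so the decomposition has width 4, which upper-bounds the treewidth. For the lower bound, the 5 vertices {0, 1, 5, 6, 7} are pairwise adjacent, and any tree decomposition puts a clique entirely inside one bag — forcing width ≥ 4. Therefore the treewidth is 4.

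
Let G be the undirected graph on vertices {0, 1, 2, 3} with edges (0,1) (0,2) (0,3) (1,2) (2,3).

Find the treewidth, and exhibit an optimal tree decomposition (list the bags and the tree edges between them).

Treewidth 2.
Bags: B1 = {0, 2, 3}  B2 = {0, 1, 2}
Tree: B1–B2

Each bag holds 3 vertices, so the decomposition has width 2, which upper-bounds the treewidth. Conversely, {0, 1, 2} is a clique of size 3, and the vertices of any clique must share a bag in every tree decomposition; so some bag has ≥ 3 vertices and tw(G) ≥ 2. The upper and lower bounds meet at 2, so that is the treewidth.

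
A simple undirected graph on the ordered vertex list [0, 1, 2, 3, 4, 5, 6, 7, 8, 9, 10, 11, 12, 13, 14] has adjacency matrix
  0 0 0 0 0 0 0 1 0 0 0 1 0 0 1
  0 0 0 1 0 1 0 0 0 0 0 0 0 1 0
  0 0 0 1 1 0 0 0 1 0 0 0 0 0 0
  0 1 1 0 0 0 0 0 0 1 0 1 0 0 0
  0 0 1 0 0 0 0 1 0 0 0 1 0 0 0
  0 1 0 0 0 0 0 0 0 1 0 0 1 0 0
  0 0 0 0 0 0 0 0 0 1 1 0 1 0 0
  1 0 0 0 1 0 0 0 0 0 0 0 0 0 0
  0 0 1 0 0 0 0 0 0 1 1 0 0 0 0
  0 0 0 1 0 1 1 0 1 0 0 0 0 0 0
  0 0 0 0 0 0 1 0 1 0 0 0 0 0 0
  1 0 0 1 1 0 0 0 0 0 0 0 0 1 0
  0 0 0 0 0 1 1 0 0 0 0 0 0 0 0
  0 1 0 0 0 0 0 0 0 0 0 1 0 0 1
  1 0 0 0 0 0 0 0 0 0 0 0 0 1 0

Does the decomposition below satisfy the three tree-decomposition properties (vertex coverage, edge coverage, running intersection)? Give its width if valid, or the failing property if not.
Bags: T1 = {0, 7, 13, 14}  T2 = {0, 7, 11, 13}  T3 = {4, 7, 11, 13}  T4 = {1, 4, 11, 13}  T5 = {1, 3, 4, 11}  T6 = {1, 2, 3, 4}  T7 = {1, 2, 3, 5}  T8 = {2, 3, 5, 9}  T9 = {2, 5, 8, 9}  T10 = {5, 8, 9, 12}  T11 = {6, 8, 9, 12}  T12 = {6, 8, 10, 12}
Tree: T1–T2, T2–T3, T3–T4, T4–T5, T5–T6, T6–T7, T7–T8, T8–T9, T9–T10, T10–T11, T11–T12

Yes; width 3.

Every vertex of G appears in some bag (union = {0, 1, 2, 3, 4, 5, 6, 7, 8, 9, 10, 11, 12, 13, 14}); every edge is covered by a bag; and for each vertex v the set of bags containing v is connected in the bag tree. The decomposition is therefore valid. The largest bag has 4 vertices, so the width is 3.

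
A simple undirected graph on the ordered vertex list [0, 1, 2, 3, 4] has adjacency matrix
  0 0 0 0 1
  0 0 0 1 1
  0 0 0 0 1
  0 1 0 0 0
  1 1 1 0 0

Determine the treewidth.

1

A width-1 tree decomposition is:
Bags: B1 = {1, 3}  B2 = {1, 4}  B3 = {2, 4}  B4 = {0, 4}
Tree: B1–B2, B2–B3, B3–B4
The largest bag has 2 vertices, giving width 1; this decomposition certifies tw(G) ≤ 1. Any graph with an edge has treewidth ≥ 1, and G has the edge 3–1. Combining the bounds, tw(G) = 1.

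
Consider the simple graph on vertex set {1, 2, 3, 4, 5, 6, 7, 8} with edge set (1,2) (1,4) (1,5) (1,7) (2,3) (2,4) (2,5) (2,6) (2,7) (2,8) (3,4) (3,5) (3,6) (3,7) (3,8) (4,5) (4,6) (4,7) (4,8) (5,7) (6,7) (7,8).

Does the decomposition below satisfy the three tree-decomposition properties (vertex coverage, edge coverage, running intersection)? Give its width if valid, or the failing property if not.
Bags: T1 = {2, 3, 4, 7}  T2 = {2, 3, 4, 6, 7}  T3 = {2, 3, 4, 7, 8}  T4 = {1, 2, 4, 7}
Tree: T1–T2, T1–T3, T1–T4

A tree decomposition must satisfy three properties: every vertex lies in some bag; for every edge, both endpoints lie together in some bag; and for every vertex, the bags containing it form a connected subtree. Here vertex 5 appears in no bag, so the decomposition is invalid.

No — vertex 5 appears in no bag.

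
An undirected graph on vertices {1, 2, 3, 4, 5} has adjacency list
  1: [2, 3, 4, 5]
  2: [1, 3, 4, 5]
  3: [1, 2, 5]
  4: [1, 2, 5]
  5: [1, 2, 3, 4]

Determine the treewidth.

3

A width-3 tree decomposition is:
Bags: B1 = {1, 2, 3, 5}  B2 = {1, 2, 4, 5}
Tree: B1–B2
Each bag holds 4 vertices, so the decomposition has width 3, which upper-bounds the treewidth. For the lower bound, the 4 vertices {1, 2, 3, 5} are pairwise adjacent, and any tree decomposition puts a clique entirely inside one bag — forcing width ≥ 3. Combining the bounds, tw(G) = 3.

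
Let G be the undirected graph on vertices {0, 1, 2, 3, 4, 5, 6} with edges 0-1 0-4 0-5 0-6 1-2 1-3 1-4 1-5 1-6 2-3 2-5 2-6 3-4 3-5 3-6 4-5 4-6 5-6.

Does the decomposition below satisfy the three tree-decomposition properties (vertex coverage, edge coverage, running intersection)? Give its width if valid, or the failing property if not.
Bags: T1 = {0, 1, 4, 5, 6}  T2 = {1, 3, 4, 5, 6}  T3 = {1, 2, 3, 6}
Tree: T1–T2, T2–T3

A tree decomposition must satisfy three properties: every vertex lies in some bag; for every edge, both endpoints lie together in some bag; and for every vertex, the bags containing it form a connected subtree. Here edge (5,2) lies in no bag, so the decomposition is invalid.

No — edge (5,2) lies in no bag.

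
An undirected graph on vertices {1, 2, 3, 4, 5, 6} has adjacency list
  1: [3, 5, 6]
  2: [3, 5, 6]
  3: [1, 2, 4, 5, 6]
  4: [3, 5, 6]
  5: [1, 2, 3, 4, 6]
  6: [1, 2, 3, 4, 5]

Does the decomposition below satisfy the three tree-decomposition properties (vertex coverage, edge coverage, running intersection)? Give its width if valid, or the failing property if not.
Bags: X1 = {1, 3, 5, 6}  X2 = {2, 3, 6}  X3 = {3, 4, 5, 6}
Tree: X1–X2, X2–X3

No — edge (5,2) lies in no bag.

A tree decomposition must satisfy three properties: every vertex lies in some bag; for every edge, both endpoints lie together in some bag; and for every vertex, the bags containing it form a connected subtree. Here edge (5,2) lies in no bag, so the decomposition is invalid.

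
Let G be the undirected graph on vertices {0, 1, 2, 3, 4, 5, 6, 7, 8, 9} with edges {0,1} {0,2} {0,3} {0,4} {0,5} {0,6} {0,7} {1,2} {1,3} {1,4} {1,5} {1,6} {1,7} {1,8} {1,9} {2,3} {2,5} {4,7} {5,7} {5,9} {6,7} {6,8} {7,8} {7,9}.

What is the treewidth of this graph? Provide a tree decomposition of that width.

Treewidth 3.
One such decomposition:
Bags: B1 = {0, 1, 5, 7}  B2 = {1, 5, 7, 9}  B3 = {0, 1, 6, 7}  B4 = {0, 1, 2, 5}  B5 = {1, 6, 7, 8}  B6 = {0, 1, 4, 7}  B7 = {0, 1, 2, 3}
Tree: B1–B2, B1–B3, B1–B4, B3–B5, B1–B6, B4–B7

Every bag has size at most 4, so the width is 4 − 1 = 3 and tw(G) ≤ 3. For the lower bound, the 4 vertices {0, 1, 2, 3} are pairwise adjacent, and any tree decomposition puts a clique entirely inside one bag — forcing width ≥ 3. Therefore the treewidth is 3.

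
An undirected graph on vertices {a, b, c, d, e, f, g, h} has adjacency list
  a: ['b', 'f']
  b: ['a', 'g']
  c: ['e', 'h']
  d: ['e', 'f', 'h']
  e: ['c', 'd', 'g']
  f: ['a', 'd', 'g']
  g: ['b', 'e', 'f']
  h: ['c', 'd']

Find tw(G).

A width-2 tree decomposition is:
Bags: B1 = {c, d, h}  B2 = {c, d, e}  B3 = {d, e, f}  B4 = {e, f, g}  B5 = {a, f, g}  B6 = {a, b, g}
Tree: B1–B2, B2–B3, B3–B4, B4–B5, B5–B6
The largest bag has 3 vertices, giving width 2; this decomposition certifies tw(G) ≤ 2. For the lower bound, G contains the cycle h–c–e–d–h, so G is not a forest; only forests have treewidth ≤ 1, hence tw(G) ≥ 2. Combining the bounds, tw(G) = 2.

2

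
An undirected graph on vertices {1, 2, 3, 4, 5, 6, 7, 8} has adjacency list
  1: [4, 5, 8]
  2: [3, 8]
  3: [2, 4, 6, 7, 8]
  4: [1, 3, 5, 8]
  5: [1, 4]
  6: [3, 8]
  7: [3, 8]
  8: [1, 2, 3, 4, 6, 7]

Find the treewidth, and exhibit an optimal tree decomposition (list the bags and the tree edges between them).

Every bag has size at most 3, so the width is 3 − 1 = 2 and tw(G) ≤ 2. On the other hand G contains the 3-clique {1, 4, 8}. A clique must lie in a single bag of any decomposition, so no decomposition can have width below 2. The upper and lower bounds meet at 2, so that is the treewidth.

Treewidth 2.
One such decomposition:
Bags: B1 = {1, 4, 8}  B2 = {3, 4, 8}  B3 = {2, 3, 8}  B4 = {3, 6, 8}  B5 = {3, 7, 8}  B6 = {1, 4, 5}
Tree: B1–B2, B2–B3, B3–B4, B3–B5, B1–B6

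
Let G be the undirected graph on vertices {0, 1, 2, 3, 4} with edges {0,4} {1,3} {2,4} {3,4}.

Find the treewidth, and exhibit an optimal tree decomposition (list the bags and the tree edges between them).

Every bag has size at most 2, so the width is 2 − 1 = 1 and tw(G) ≤ 1. Any graph with an edge has treewidth ≥ 1, and G has the edge 4–3. Combining the bounds, tw(G) = 1.

Treewidth 1.
One optimal decomposition is:
Bags: B1 = {3, 4}  B2 = {0, 4}  B3 = {1, 3}  B4 = {2, 4}
Tree: B1–B2, B1–B3, B2–B4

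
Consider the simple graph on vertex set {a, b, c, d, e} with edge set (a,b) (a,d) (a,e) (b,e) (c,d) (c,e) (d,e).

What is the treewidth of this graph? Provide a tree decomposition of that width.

Treewidth 2.
One optimal decomposition is:
Bags: B1 = {c, d, e}  B2 = {a, d, e}  B3 = {a, b, e}
Tree: B1–B2, B2–B3

The largest bag has 3 vertices, giving width 2; this decomposition certifies tw(G) ≤ 2. For the lower bound, the 3 vertices {c, d, e} are pairwise adjacent, and any tree decomposition puts a clique entirely inside one bag — forcing width ≥ 2. Therefore the treewidth is 2.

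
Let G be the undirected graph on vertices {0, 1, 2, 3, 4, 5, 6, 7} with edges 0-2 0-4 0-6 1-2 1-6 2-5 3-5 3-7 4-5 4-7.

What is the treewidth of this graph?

A width-2 tree decomposition is:
Bags: B1 = {3, 5, 7}  B2 = {4, 5, 7}  B3 = {2, 4, 5}  B4 = {0, 2, 4}  B5 = {0, 1, 2}  B6 = {0, 1, 6}
Tree: B1–B2, B2–B3, B3–B4, B4–B5, B5–B6
Each bag holds 3 vertices, so the decomposition has width 2, which upper-bounds the treewidth. The edges 3–7–4–5–3 form a cycle, so G is not a tree and its treewidth is at least 2. Hence tw(G) = 2 exactly.

2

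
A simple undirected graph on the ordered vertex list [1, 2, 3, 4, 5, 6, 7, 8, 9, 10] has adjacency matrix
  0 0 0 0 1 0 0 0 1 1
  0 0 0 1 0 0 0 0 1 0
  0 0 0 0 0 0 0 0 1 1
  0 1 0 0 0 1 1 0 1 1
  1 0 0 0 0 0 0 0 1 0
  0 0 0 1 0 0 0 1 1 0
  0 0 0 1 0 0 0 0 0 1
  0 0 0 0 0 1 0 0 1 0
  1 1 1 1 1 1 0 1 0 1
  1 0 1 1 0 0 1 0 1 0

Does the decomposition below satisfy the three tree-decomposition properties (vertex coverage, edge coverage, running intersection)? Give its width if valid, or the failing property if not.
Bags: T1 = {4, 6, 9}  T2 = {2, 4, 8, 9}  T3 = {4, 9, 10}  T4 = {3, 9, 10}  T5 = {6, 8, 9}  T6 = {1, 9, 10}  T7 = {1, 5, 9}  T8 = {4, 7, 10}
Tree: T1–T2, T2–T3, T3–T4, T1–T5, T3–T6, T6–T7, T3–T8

No — bags containing vertex 8 are not connected in the tree.

A tree decomposition must satisfy three properties: every vertex lies in some bag; for every edge, both endpoints lie together in some bag; and for every vertex, the bags containing it form a connected subtree. Here bags containing vertex 8 are not connected in the tree, so the decomposition is invalid.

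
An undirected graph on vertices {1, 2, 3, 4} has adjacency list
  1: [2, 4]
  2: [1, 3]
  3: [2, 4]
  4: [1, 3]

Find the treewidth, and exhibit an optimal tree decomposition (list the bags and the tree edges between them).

The largest bag has 3 vertices, giving width 2; this decomposition certifies tw(G) ≤ 2. For the lower bound, G contains the cycle 3–4–1–2–3, so G is not a forest; only forests have treewidth ≤ 1, hence tw(G) ≥ 2. Hence tw(G) = 2 exactly.

Treewidth 2.
Bags: B1 = {1, 3, 4}  B2 = {1, 2, 3}
Tree: B1–B2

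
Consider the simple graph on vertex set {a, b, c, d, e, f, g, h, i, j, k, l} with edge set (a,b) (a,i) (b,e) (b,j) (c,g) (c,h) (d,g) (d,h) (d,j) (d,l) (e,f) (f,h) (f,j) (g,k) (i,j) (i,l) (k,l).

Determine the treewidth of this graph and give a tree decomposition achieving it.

Treewidth 3.
One such decomposition:
Bags: B1 = {c, g, k, l}  B2 = {c, d, g, l}  B3 = {c, d, h, l}  B4 = {d, h, i, l}  B5 = {d, h, i, j}  B6 = {f, h, i, j}  B7 = {a, f, i, j}  B8 = {a, b, f, j}  B9 = {a, b, e, f}
Tree: B1–B2, B2–B3, B3–B4, B4–B5, B5–B6, B6–B7, B7–B8, B8–B9

Every bag has size at most 4, so the width is 4 − 1 = 3 and tw(G) ≤ 3. For the lower bound: the 4 vertex sets {c,g,k}, {l}, {d}, {f,h,i,j} are disjoint, each induces a connected subgraph, and every pair is joined by at least one edge of G. Contracting each set to a single vertex therefore yields K_{4} as a minor, and since treewidth is minor-monotone, tw(G) ≥ tw(K_{4}) = 3. Hence tw(G) = 3 exactly.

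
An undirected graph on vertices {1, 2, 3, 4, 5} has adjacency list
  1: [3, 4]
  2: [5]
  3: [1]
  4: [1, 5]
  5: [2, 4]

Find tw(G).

A width-1 tree decomposition is:
Bags: B1 = {1, 3}  B2 = {1, 4}  B3 = {4, 5}  B4 = {2, 5}
Tree: B1–B2, B2–B3, B3–B4
Each bag holds 2 vertices, so the decomposition has width 1, which upper-bounds the treewidth. Any graph with an edge has treewidth ≥ 1, and G has the edge 3–1. The upper and lower bounds meet at 1, so that is the treewidth.

1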